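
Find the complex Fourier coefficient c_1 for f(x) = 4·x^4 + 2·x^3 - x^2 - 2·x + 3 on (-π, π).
Compute the real Fourier coefficients first: a_1 = 196 - 32·π^2, b_1 = -28 + 4·π^2.
Then c_1 = (a_1 − i·b_1)/2 = -16·π^2 + 98 - 2·i·π^2 + 14·i.

Final answer: -16·π^2 + 98 - 2·i·π^2 + 14·i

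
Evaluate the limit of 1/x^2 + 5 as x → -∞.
Evaluate the dominant behaviour as x → -∞; each term tends to a finite value or vanishes.
Limit = 5.

Final answer: 5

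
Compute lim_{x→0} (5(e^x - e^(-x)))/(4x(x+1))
Both numerator and denominator → 0 as x → 0; this is a 0/0 indeterminate form.
Expand each to leading order near x = 0: numerator ~ 10·x, denominator ~ 4·x.
The limit of the ratio is 5/2.

Final answer: 5/2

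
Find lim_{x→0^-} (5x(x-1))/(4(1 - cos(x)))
Both numerator and denominator → 0 as x → 0^-; this is a 0/0 indeterminate form.
Expand each to leading order near x = 0: numerator ~ -5·x, denominator ~ 2·x^2.
The limit of the ratio is ∞.

Final answer: ∞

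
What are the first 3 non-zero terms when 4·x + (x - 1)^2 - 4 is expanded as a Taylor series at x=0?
x^2 + 2·x - 3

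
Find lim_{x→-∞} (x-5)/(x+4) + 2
Evaluate the dominant behaviour as x → -∞; each term tends to a finite value or vanishes.
Limit = 3.

Final answer: 3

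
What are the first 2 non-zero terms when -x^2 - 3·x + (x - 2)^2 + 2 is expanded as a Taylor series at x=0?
6 - 7·x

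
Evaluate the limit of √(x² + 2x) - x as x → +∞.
This is an ∞ − ∞ indeterminate form.
Multiply and divide by the conjugate √(x²+2x) + x; the x² terms cancel, leaving (2x)/(√(x²+2x)+x) → 2/2 = 1.
Limit = 1.

Final answer: 1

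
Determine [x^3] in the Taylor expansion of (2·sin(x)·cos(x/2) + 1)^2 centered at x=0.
Expand to order 3: (2·sin(x)·cos(x/2) + 1)^2 = -7·x^3/6 + 4·x^2 + 4·x + 1 + O(x^4).
The coefficient of x^3 is -7/6.

Final answer: -7/6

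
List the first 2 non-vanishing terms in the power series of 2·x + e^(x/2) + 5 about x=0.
5·x/2 + 6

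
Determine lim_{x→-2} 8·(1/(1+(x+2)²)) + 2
Direct substitution at x = -2 gives 10.

Final answer: 10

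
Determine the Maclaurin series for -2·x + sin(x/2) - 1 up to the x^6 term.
x^5/3840 - x^3/48 - 3·x/2 - 1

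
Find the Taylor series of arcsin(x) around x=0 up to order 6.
3·x^5/40 + x^3/6 + x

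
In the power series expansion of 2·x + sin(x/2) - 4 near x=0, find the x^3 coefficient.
Expand to order 3: 2·x + sin(x/2) - 4 = -x^3/48 + 5·x/2 - 4 + O(x^4).
The coefficient of x^3 is -1/48.

Final answer: -1/48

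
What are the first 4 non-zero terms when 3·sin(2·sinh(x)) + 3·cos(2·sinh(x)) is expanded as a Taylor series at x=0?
-3·x^3 - 6·x^2 + 6·x + 3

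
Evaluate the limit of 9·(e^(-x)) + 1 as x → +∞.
Evaluate the dominant behaviour as x → +∞; each term tends to a finite value or vanishes.
Limit = 1.

Final answer: 1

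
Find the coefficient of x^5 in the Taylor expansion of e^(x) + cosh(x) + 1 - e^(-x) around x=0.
Expand to order 5: e^(x) + cosh(x) + 1 - e^(-x) = x^5/60 + x^4/24 + x^3/3 + x^2/2 + 2·x + 2 + O(x^6).
The coefficient of x^5 is 1/60.

Final answer: 1/60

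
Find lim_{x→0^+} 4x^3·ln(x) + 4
The product is a 0·∞ indeterminate form at x → 0⁺.
Rewrite the product as 4·ln(x) / x^(-3) and apply L'Hôpital, or use the standard hierarchy x^(-3) ≫ |ln x| as x → 0⁺.
The indeterminate product → 0, so the limit = 4.

Final answer: 4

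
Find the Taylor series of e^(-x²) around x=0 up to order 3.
1 - x^2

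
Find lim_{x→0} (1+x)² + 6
Direct substitution at x = 0 gives 7.

Final answer: 7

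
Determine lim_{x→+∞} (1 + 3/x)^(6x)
As x → +∞: write (1 + 3/x)^(6x) = ((1 + 3/x)^x)^6 → (e^3)^6 = e^18.
Limit = e^(18).

Final answer: e^(18)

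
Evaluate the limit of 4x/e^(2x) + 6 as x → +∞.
The quotient is an ∞/∞ indeterminate form as x → +∞.
The exponential denominator e^(2x) dominates the polynomial numerator (e^x ≫ x as x → ∞), so the quotient → 0.
Adding the constant: 0 + 6 = 6. Limit = 6.

Final answer: 6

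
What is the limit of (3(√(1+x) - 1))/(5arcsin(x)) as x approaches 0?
Both numerator and denominator → 0 as x → 0; this is a 0/0 indeterminate form.
Expand each to leading order near x = 0: numerator ~ 3·x/2, denominator ~ 5·x.
The limit of the ratio is 3/10.

Final answer: 3/10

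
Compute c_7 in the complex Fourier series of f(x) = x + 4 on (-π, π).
Compute the real Fourier coefficients first: a_7 = 0, b_7 = 2/7.
Then c_7 = (a_7 − i·b_7)/2 = -i/7.

Final answer: -i/7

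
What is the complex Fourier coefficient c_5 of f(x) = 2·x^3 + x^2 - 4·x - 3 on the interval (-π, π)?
Compute the real Fourier coefficients first: a_5 = -4/25, b_5 = -224/125 + 4·π^2/5.
Then c_5 = (a_5 − i·b_5)/2 = -2/25 - 2·i·π^2/5 + 112·i/125.

Final answer: -2/25 - 2·i·π^2/5 + 112·i/125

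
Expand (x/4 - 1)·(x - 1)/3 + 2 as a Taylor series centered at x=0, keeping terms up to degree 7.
x^2/12 - 5·x/12 + 7/3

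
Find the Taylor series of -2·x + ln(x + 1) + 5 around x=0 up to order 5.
x^5/5 - x^4/4 + x^3/3 - x^2/2 - x + 5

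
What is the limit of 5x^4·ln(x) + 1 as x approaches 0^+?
The product is a 0·∞ indeterminate form at x → 0⁺.
Rewrite the product as 5·ln(x) / x^(-4) and apply L'Hôpital, or use the standard hierarchy x^(-4) ≫ |ln x| as x → 0⁺.
The indeterminate product → 0, so the limit = 1.

Final answer: 1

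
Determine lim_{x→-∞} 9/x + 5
Evaluate the dominant behaviour as x → -∞; each term tends to a finite value or vanishes.
Limit = 5.

Final answer: 5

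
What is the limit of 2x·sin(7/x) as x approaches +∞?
As x → +∞: let u = 7/x → 0⁺; then 2·x·sin(7/x) = 2·7·sin(u)/u → 2·7·1 = 14.
Limit = 14.

Final answer: 14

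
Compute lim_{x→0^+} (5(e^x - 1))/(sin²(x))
Both numerator and denominator → 0 as x → 0^+; this is a 0/0 indeterminate form.
Expand each to leading order near x = 0: numerator ~ 5·x, denominator ~ x^2.
The limit of the ratio is ∞.

Final answer: ∞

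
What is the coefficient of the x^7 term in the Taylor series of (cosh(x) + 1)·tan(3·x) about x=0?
Expand to order 7: (cosh(x) + 1)·tan(3·x) = 424429·x^7/1680 + 2777·x^5/40 + 39·x^3/2 + 6·x + O(x^8).
The coefficient of x^7 is 424429/1680.

Final answer: 424429/1680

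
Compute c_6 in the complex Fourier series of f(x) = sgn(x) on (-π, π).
Compute the real Fourier coefficients first: a_6 = 0, b_6 = 0.
Then c_6 = (a_6 − i·b_6)/2 = 0.

Final answer: 0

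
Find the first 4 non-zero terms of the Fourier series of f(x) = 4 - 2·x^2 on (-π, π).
8·cos(x) - 2·cos(2·x) + 8·cos(3·x)/9 - 2·π^2/3 + 4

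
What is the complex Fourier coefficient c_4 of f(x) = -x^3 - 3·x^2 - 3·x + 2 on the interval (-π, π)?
Compute the real Fourier coefficients first: a_4 = -3/4, b_4 = 21/16 + π^2/2.
Then c_4 = (a_4 − i·b_4)/2 = -3/8 - i·π^2/4 - 21·i/32.

Final answer: -3/8 - i·π^2/4 - 21·i/32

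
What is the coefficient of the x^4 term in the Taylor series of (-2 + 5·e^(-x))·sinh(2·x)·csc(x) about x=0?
Expand to order 4: (-2 + 5·e^(-x))·sinh(2·x)·csc(x) = 37·x^4/6 - 10·x^3 + 10·x^2 - 10·x + 6 + O(x^5).
The coefficient of x^4 is 37/6.

Final answer: 37/6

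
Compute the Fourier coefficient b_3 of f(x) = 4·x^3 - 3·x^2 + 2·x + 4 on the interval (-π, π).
b_3 = (1/π) ∫_{-π}^{π} f(x)·sin(3x) dx.
Evaluate the integral (use parity and integration by parts as needed): b_3 = -4/9 + 8·π^2/3.

Final answer: -4/9 + 8·π^2/3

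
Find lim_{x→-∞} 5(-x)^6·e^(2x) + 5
The product is a 0·∞ indeterminate form at x → -∞.
Rewrite the product as 5(-x)^6 / e^(-2x) (an ∞/∞ form) and apply L'Hôpital, or use the standard hierarchy e^(2|x|) ≫ |(-x)^6| as x → -∞.
The indeterminate product → 0, so the limit = 5.

Final answer: 5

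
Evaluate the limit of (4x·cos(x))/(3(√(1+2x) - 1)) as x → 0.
Both numerator and denominator → 0 as x → 0; this is a 0/0 indeterminate form.
Expand each to leading order near x = 0: numerator ~ 4·x, denominator ~ 3·x.
The limit of the ratio is 4/3.

Final answer: 4/3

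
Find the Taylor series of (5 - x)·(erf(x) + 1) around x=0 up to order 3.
-10·x^3/(3·√(π)) - 2·x^2/√(π) + x·(-1 + 10/√(π)) + 5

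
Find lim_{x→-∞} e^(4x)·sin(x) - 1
Evaluate the dominant behaviour as x → -∞; each term tends to a finite value or vanishes.
Limit = -1.

Final answer: -1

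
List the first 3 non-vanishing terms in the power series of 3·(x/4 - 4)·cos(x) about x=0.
6·x^2 + 3·x/4 - 12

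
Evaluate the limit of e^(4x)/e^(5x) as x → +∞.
This is an ∞/∞ indeterminate form as x → +∞.
Rewrite e^(4x)/e^(5x) = e^((4−5)x) = e^(-x); the exponent coefficient is -1 < 0 so e^(-x) → 0.
Limit = 0.

Final answer: 0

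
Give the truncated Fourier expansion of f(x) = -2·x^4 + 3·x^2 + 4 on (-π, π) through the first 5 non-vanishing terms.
(-108 + 16·π^2)·cos(x) + (9 - 4·π^2)·cos(2·x) + (-68/27 + 16·π^2/9)·cos(3·x) + (9/8 - π^2)·cos(4·x) - 2·π^4/5 + 4 + π^2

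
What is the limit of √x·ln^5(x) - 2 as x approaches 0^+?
The product is a 0·∞ indeterminate form at x → 0⁺.
Rewrite the product as ln^5(x) / x^(-1/2) and apply L'Hôpital, or use the standard hierarchy x^(-1/2) ≫ |ln x|^5 as x → 0⁺.
The indeterminate product → 0, so the limit = -2.

Final answer: -2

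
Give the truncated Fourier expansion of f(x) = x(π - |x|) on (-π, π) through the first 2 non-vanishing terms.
8·sin(x)/π + 8·sin(3·x)/(27·π)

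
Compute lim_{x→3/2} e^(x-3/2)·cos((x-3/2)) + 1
Direct substitution at x = 3/2 gives 2.

Final answer: 2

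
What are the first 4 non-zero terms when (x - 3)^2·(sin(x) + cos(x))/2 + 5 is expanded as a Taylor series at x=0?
5·x^3/4 - 19·x^2/4 + 3·x/2 + 19/2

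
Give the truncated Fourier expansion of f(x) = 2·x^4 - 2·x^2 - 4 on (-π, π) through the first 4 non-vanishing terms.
(104 - 16·π^2)·cos(x) + (-8 + 4·π^2)·cos(2·x) + (56/27 - 16·π^2/9)·cos(3·x) - 2·π^2/3 - 4 + 2·π^4/5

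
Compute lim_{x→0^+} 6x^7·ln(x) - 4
The product is a 0·∞ indeterminate form at x → 0⁺.
Rewrite the product as 6·ln(x) / x^(-7) and apply L'Hôpital, or use the standard hierarchy x^(-7) ≫ |ln x| as x → 0⁺.
The indeterminate product → 0, so the limit = -4.

Final answer: -4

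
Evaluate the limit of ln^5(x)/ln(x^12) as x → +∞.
This is an ∞/∞ indeterminate form as x → +∞.
Write ln(x^12) = 12·ln(x), reducing the quotient to ln^4(x)/12 → ∞.
Limit = ∞.

Final answer: ∞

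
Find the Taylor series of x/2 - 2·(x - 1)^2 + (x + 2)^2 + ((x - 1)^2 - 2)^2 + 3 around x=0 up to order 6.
x^4 - 4·x^3 + x^2 + 25·x/2 + 6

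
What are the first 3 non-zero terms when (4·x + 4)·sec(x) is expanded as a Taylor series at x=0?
2·x^2 + 4·x + 4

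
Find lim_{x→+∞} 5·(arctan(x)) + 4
Evaluate the dominant behaviour as x → +∞; each term tends to a finite value or vanishes.
Limit = 4 + 5·π/2.

Final answer: 4 + 5·π/2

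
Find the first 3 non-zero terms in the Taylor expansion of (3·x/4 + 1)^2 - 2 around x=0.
9·x^2/16 + 3·x/2 - 1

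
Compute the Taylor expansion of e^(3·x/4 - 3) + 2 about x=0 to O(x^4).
9·x^3·e^(-3)/128 + 9·x^2·e^(-3)/32 + 3·x·e^(-3)/4 + e^(-3) + 2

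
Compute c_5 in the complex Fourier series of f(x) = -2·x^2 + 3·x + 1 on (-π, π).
Compute the real Fourier coefficients first: a_5 = 8/25, b_5 = 6/5.
Then c_5 = (a_5 − i·b_5)/2 = 4/25 - 3·i/5.

Final answer: 4/25 - 3·i/5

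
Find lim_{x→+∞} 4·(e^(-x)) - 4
Evaluate the dominant behaviour as x → +∞; each term tends to a finite value or vanishes.
Limit = -4.

Final answer: -4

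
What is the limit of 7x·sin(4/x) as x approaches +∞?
As x → +∞: let u = 4/x → 0⁺; then 7·x·sin(4/x) = 7·4·sin(u)/u → 7·4·1 = 28.
Limit = 28.

Final answer: 28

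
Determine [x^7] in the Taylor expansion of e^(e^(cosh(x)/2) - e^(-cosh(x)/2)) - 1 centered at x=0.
Expand to order 7: e^(e^(cosh(x)/2) - e^(-cosh(x)/2)) - 1 = x^6·(-e^(-1 - e^(-1/2) + e^(1/2))/384 + e^(-3/2 - e^(-1/2) + e^(1/2))/384 + 17·e^(-e^(-1/2) - 1/2 + e^(1/2))/2880 + e^(-e^(-1/2) + e^(1/2))/96 + e^(-e^(-1/2) + 3/2 + e^(1/2))/384 + 47·e^(-e^(-1/2) + 1/2 + e^(1/2))/2880 + 5·e^(-e^(-1/2) + 1 + e^(1/2))/384) + x^4·(-e^(-e^(-1/2) - 1/2 + e^(1/2))/96 + e^(-1 - e^(-1/2) + e^(1/2))/32 + e^(-e^(-1/2) + e^(1/2))/16 + e^(-e^(-1/2) + 1 + e^(1/2))/32 + 5·e^(-e^(-1/2) + 1/2 + e^(1/2))/96) + x^2·(e^(-e^(-1/2) - 1/2 + e^(1/2))/4 + e^(-e^(-1/2) + 1/2 + e^(1/2))/4) - 1 + e^(-e^(-1/2) + e^(1/2)) + O(x^8).
The coefficient of x^7 is 0.

Final answer: 0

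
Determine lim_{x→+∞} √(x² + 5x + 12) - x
This is an ∞ − ∞ indeterminate form.
Multiply and divide by the conjugate √(x²+5x + 12) + x; the x² terms cancel, leaving (5x + 12)/(√(x²+5x + 12)+x) → 5/2.
Limit = 5/2.

Final answer: 5/2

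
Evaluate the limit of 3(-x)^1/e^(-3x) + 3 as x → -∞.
The quotient is an ∞/∞ indeterminate form as x → -∞.
Compare growth rates of the dominant terms (exponentials ≫ polynomials ≫ logarithms), or apply L'Hôpital's rule; the quotient → 0.
Adding the constant: 0 + 3 = 3. Limit = 3.

Final answer: 3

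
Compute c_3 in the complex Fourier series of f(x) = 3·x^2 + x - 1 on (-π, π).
Compute the real Fourier coefficients first: a_3 = -4/3, b_3 = 2/3.
Then c_3 = (a_3 − i·b_3)/2 = -2/3 - i/3.

Final answer: -2/3 - i/3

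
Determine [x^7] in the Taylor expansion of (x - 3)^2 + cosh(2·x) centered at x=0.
Expand to order 7: (x - 3)^2 + cosh(2·x) = 4·x^6/45 + 2·x^4/3 + 3·x^2 - 6·x + 10 + O(x^8).
The coefficient of x^7 is 0.

Final answer: 0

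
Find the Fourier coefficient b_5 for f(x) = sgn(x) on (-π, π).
b_5 = (1/π) ∫_{-π}^{π} f(x)·sin(5x) dx.
Evaluate the integral (use parity and integration by parts as needed): b_5 = 4/(5·π).

Final answer: 4/(5·π)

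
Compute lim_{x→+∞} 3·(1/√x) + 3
Evaluate the dominant behaviour as x → +∞; each term tends to a finite value or vanishes.
Limit = 3.

Final answer: 3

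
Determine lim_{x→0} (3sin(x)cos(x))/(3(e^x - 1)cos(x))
Both numerator and denominator → 0 as x → 0; this is a 0/0 indeterminate form.
Expand each to leading order near x = 0: numerator ~ 3·x, denominator ~ 3·x.
The limit of the ratio is 1.

Final answer: 1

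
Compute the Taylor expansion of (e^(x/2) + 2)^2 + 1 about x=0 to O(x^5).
5·x^4/96 + x^3/4 + x^2 + 3·x + 10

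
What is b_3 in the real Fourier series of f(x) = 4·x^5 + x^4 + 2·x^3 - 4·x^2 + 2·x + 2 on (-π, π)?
b_3 = (1/π) ∫_{-π}^{π} f(x)·sin(3x) dx.
Evaluate the integral (use parity and integration by parts as needed): b_3 = -124·π^2/27 + 356/81 + 8·π^4/3.

Final answer: -124·π^2/27 + 356/81 + 8·π^4/3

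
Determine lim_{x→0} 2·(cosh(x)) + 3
Direct substitution at x = 0 gives 5.

Final answer: 5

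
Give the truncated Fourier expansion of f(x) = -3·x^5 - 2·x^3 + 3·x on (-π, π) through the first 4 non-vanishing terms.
(-690 - 6·π^4 + 116·π^2)·sin(x) + (-13·π^2 + 33/2 + 3·π^4)·sin(2·x) + (-2·π^4 - 2/27 + 28·π^2/9)·sin(3·x) + (-7·π^2/8 - 75/64 + 3·π^4/2)·sin(4·x)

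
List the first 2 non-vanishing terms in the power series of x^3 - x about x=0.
x^3 - x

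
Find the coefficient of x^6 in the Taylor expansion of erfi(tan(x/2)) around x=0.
Expand to order 6: erfi(tan(x/2)) = 17·x^5/(480·√(π)) + x^3/(6·√(π)) + x/√(π) + O(x^7).
The coefficient of x^6 is 0.

Final answer: 0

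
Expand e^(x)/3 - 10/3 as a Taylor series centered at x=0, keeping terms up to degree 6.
x^6/2160 + x^5/360 + x^4/72 + x^3/18 + x^2/6 + x/3 - 3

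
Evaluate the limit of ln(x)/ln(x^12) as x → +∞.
This is an ∞/∞ indeterminate form as x → +∞.
Write ln(x^12) = 12·ln(x), reducing the quotient to 1/12.
Limit = 1/12.

Final answer: 1/12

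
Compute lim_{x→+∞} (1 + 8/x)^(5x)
As x → +∞: write (1 + 8/x)^(5x) = ((1 + 8/x)^x)^5 → (e^8)^5 = e^40.
Limit = e^(40).

Final answer: e^(40)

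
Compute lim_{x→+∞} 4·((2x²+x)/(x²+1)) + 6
Evaluate the dominant behaviour as x → +∞; each term tends to a finite value or vanishes.
Limit = 14.

Final answer: 14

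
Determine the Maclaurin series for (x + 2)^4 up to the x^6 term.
x^4 + 8·x^3 + 24·x^2 + 32·x + 16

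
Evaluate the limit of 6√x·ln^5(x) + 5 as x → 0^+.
The product is a 0·∞ indeterminate form at x → 0⁺.
Rewrite the product as 6·ln^5(x) / x^(-1/2) and apply L'Hôpital, or use the standard hierarchy x^(-1/2) ≫ |ln x|^5 as x → 0⁺.
The indeterminate product → 0, so the limit = 5.

Final answer: 5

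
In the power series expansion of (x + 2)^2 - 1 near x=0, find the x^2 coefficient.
Expand to order 2: (x + 2)^2 - 1 = x^2 + 4·x + 3 + O(x^3).
The coefficient of x^2 is 1.

Final answer: 1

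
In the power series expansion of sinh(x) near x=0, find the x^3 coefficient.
Expand to order 3: sinh(x) = x^3/6 + x + O(x^4).
The coefficient of x^3 is 1/6.

Final answer: 1/6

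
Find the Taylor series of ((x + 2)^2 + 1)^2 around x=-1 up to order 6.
4 + 8·(x + 1) + 8·(x + 1)^2 + 4·(x + 1)^3 + (x + 1)^4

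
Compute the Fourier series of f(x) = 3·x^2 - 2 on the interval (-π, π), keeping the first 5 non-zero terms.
-12·cos(x) + 3·cos(2·x) - 4·cos(3·x)/3 + 3·cos(4·x)/4 - 2 + π^2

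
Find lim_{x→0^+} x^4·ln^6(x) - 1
The product is a 0·∞ indeterminate form at x → 0⁺.
Rewrite the product as ln^6(x) / x^(-4) and apply L'Hôpital, or use the standard hierarchy x^(-4) ≫ |ln x|^6 as x → 0⁺.
The indeterminate product → 0, so the limit = -1.

Final answer: -1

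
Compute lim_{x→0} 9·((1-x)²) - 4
Direct substitution at x = 0 gives 5.

Final answer: 5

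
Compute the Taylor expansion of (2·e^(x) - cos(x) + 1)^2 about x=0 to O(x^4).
22·x^3/3 + 10·x^2 + 8·x + 4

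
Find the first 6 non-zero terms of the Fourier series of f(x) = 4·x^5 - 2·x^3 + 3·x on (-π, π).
(-164·π^2 + 8·π^4 + 990)·sin(x) + (-4·π^4 - 36 + 22·π^2)·sin(2·x) + (-196·π^2/27 + 554/81 + 8·π^4/3)·sin(3·x) + (-2·π^4 - 45/16 + 7·π^2/2)·sin(4·x) + (-52·π^2/25 + 1062/625 + 8·π^4/5)·sin(5·x) + (-4·π^4/3 - 100/81 + 38·π^2/27)·sin(6·x)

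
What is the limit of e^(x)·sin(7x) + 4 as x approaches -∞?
Evaluate the dominant behaviour as x → -∞; each term tends to a finite value or vanishes.
Limit = 4.

Final answer: 4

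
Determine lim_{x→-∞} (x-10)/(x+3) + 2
Evaluate the dominant behaviour as x → -∞; each term tends to a finite value or vanishes.
Limit = 3.

Final answer: 3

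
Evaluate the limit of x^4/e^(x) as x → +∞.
This is an ∞/∞ indeterminate form as x → +∞.
The exponential denominator e^(x) dominates the polynomial numerator (e^x ≫ x^4 as x → ∞), so the quotient → 0.
Limit = 0.

Final answer: 0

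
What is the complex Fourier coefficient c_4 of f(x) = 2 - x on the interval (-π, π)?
Compute the real Fourier coefficients first: a_4 = 0, b_4 = 1/2.
Then c_4 = (a_4 − i·b_4)/2 = -i/4.

Final answer: -i/4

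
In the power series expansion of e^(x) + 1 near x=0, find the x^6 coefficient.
Expand to order 6: e^(x) + 1 = x^6/720 + x^5/120 + x^4/24 + x^3/6 + x^2/2 + x + 2 + O(x^7).
The coefficient of x^6 is 1/720.

Final answer: 1/720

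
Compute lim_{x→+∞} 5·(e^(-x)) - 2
Evaluate the dominant behaviour as x → +∞; each term tends to a finite value or vanishes.
Limit = -2.

Final answer: -2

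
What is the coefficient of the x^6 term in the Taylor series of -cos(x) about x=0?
Expand to order 6: -cos(x) = x^6/720 - x^4/24 + x^2/2 - 1 + O(x^7).
The coefficient of x^6 is 1/720.

Final answer: 1/720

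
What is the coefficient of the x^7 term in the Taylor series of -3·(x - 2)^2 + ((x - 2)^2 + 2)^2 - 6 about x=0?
Expand to order 7: -3·(x - 2)^2 + ((x - 2)^2 + 2)^2 - 6 = x^4 - 8·x^3 + 25·x^2 - 36·x + 18 + O(x^8).
The coefficient of x^7 is 0.

Final answer: 0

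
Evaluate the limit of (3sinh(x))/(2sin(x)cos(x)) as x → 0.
Both numerator and denominator → 0 as x → 0; this is a 0/0 indeterminate form.
Expand each to leading order near x = 0: numerator ~ 3·x, denominator ~ 2·x.
The limit of the ratio is 3/2.

Final answer: 3/2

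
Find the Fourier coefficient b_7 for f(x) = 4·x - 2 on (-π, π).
b_7 = (1/π) ∫_{-π}^{π} f(x)·sin(7x) dx.
Evaluate the integral (use parity and integration by parts as needed): b_7 = 8/7.

Final answer: 8/7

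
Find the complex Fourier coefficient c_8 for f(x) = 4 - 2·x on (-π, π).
Compute the real Fourier coefficients first: a_8 = 0, b_8 = 1/2.
Then c_8 = (a_8 − i·b_8)/2 = -i/4.

Final answer: -i/4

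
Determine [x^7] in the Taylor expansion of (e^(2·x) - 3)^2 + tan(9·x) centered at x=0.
Expand to order 7: (e^(2·x) - 3)^2 + tan(9·x) = 81311449·x^7/315 + 232·x^6/45 + 118202·x^5/15 + 20·x^4/3 + 737·x^3/3 - 4·x^2 + x + 4 + O(x^8).
The coefficient of x^7 is 81311449/315.

Final answer: 81311449/315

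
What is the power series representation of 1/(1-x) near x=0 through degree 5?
x^5 + x^4 + x^3 + x^2 + x + 1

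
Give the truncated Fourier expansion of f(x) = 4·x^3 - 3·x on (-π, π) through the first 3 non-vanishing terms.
(-54 + 8·π^2)·sin(x) + (9 - 4·π^2)·sin(2·x) + (-34/9 + 8·π^2/3)·sin(3·x)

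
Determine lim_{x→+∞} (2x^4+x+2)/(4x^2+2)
This is an ∞/∞ indeterminate form as x → +∞.
Divide numerator and denominator by x^4 and let the lower-order terms vanish; the numerator's degree 4 exceeds the denominator's degree 2, so the quotient diverges.
Limit = ∞.

Final answer: ∞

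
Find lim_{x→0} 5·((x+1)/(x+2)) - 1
Direct substitution at x = 0 gives 3/2.

Final answer: 3/2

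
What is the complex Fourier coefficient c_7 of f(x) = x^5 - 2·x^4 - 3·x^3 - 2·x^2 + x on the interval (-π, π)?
Compute the real Fourier coefficients first: a_7 = 296/2401 + 16·π^2/49, b_7 = -334·π^2/343 + 6806/16807 + 2·π^4/7.
Then c_7 = (a_7 − i·b_7)/2 = 148/2401 + 8·π^2/49 - i·π^4/7 - 3403·i/16807 + 167·i·π^2/343.

Final answer: 148/2401 + 8·π^2/49 - i·π^4/7 - 3403·i/16807 + 167·i·π^2/343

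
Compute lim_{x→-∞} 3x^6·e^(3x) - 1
The product is a 0·∞ indeterminate form at x → -∞.
Rewrite the product as 3x^6 / e^(-3x) (an ∞/∞ form) and apply L'Hôpital, or use the standard hierarchy e^(3|x|) ≫ |x^6| as x → -∞.
The indeterminate product → 0, so the limit = -1.

Final answer: -1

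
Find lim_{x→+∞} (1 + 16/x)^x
As x → +∞: this is the defining limit (1 + 16/x)^x → e^16.
Limit = e^(16).

Final answer: e^(16)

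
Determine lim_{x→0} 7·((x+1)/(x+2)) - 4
Direct substitution at x = 0 gives -1/2.

Final answer: -1/2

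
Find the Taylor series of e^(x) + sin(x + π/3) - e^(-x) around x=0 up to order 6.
-√(3)·x^6/1440 + x^5/48 + √(3)·x^4/48 + x^3/4 - √(3)·x^2/4 + 5·x/2 + √(3)/2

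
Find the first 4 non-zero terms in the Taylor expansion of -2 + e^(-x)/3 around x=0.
-x^3/18 + x^2/6 - x/3 - 5/3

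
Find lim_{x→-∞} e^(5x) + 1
Evaluate the dominant behaviour as x → -∞; each term tends to a finite value or vanishes.
Limit = 1.

Final answer: 1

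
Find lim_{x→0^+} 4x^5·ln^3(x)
This is a 0·∞ indeterminate form at x → 0⁺.
Rewrite the product as 4·ln^3(x) / x^(-5) and apply L'Hôpital, or use the standard hierarchy x^(-5) ≫ |ln x|^3 as x → 0⁺.
The indeterminate product → 0, so the limit = 0.

Final answer: 0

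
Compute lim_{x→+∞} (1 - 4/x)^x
As x → +∞: this is the defining limit (1 - 4/x)^x → e^(-4).
Limit = e^(-4).

Final answer: e^(-4)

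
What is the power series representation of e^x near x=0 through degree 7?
x^7/5040 + x^6/720 + x^5/120 + x^4/24 + x^3/6 + x^2/2 + x + 1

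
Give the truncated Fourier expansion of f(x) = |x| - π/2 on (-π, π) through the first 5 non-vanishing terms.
-4·cos(x)/π - 4·cos(3·x)/(9·π) - 4·cos(5·x)/(25·π) - 4·cos(7·x)/(49·π) - 4·cos(9·x)/(81·π)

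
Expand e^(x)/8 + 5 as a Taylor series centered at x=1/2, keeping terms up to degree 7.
e^(1/2)/8 + 5 + e^(1/2)·(x - 1/2)/8 + e^(1/2)·(x - 1/2)^2/16 + e^(1/2)·(x - 1/2)^3/48 + e^(1/2)·(x - 1/2)^4/192 + e^(1/2)·(x - 1/2)^5/960 + e^(1/2)·(x - 1/2)^6/5760 + e^(1/2)·(x - 1/2)^7/40320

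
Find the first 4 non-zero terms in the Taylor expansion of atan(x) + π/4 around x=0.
x^5/5 - x^3/3 + x + π/4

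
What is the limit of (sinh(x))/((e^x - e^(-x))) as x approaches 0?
Both numerator and denominator → 0 as x → 0; this is a 0/0 indeterminate form.
Expand each to leading order near x = 0: numerator ~ x, denominator ~ 2·x.
The limit of the ratio is 1/2.

Final answer: 1/2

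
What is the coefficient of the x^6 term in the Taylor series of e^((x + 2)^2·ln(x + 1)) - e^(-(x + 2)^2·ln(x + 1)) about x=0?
Expand to order 6: e^((x + 2)^2·ln(x + 1)) - e^(-(x + 2)^2·ln(x + 1)) = 1433·x^6/30 + 116·x^5/3 + 95·x^4/3 + 22·x^3 + 4·x^2 + 8·x + O(x^7).
The coefficient of x^6 is 1433/30.

Final answer: 1433/30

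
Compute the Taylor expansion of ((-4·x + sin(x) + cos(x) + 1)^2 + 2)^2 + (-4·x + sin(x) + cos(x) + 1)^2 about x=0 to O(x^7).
1023·x^6/40 - 119·x^5/60 + 137·x^4/12 - 413·x^3/3 + 235·x^2 - 156·x + 40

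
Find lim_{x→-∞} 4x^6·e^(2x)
This is a 0·∞ indeterminate form at x → -∞.
Rewrite the product as 4x^6 / e^(-2x) (an ∞/∞ form) and apply L'Hôpital, or use the standard hierarchy e^(2|x|) ≫ |x^6| as x → -∞.
The indeterminate product → 0, so the limit = 0.

Final answer: 0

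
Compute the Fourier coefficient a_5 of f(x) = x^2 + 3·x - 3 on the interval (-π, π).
a_5 = (1/π) ∫_{-π}^{π} f(x)·cos(5x) dx.
Evaluate the integral (use parity and integration by parts as needed): a_5 = -4/25.

Final answer: -4/25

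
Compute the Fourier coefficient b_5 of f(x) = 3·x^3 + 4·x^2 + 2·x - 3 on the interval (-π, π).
b_5 = (1/π) ∫_{-π}^{π} f(x)·sin(5x) dx.
Evaluate the integral (use parity and integration by parts as needed): b_5 = 64/125 + 6·π^2/5.

Final answer: 64/125 + 6·π^2/5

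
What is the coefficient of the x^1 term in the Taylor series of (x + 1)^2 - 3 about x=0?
Expand to order 1: (x + 1)^2 - 3 = 2·x - 2 + O(x^2).
The coefficient of x^1 is 2.

Final answer: 2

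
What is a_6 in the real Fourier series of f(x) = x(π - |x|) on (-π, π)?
a_6 = (1/π) ∫_{-π}^{π} f(x)·cos(6x) dx.
Evaluate the integral (use parity and integration by parts as needed): a_6 = 0.

Final answer: 0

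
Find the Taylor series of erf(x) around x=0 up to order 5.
x^5/(5·√(π)) - 2·x^3/(3·√(π)) + 2·x/√(π)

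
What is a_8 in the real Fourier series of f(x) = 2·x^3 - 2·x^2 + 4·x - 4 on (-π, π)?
a_8 = (1/π) ∫_{-π}^{π} f(x)·cos(8x) dx.
Evaluate the integral (use parity and integration by parts as needed): a_8 = -1/8.

Final answer: -1/8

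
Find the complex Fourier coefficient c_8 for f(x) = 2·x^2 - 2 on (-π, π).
Compute the real Fourier coefficients first: a_8 = 1/8, b_8 = 0.
Then c_8 = (a_8 − i·b_8)/2 = 1/16.

Final answer: 1/16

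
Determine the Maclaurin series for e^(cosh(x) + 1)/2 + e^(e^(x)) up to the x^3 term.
5·e·x^3/6 + x^2·(e^(2)/4 + e) + e·x + e + e^(2)/2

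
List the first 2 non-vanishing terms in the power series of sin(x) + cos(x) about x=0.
x + 1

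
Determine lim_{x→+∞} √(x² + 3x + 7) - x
This is an ∞ − ∞ indeterminate form.
Multiply and divide by the conjugate √(x²+3x + 7) + x; the x² terms cancel, leaving (3x + 7)/(√(x²+3x + 7)+x) → 3/2.
Limit = 3/2.

Final answer: 3/2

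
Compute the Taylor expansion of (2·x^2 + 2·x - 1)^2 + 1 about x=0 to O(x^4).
8·x^3 - 4·x + 2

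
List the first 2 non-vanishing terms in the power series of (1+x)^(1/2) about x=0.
x/2 + 1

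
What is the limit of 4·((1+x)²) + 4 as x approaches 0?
Direct substitution at x = 0 gives 8.

Final answer: 8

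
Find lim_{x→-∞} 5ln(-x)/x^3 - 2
The quotient is an ∞/∞ indeterminate form as x → -∞.
Compare growth rates of the dominant terms (exponentials ≫ polynomials ≫ logarithms), or apply L'Hôpital's rule; the quotient → 0.
Adding the constant: 0 - 2 = -2. Limit = -2.

Final answer: -2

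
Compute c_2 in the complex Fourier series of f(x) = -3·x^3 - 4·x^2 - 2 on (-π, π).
Compute the real Fourier coefficients first: a_2 = -4, b_2 = -9/2 + 3·π^2.
Then c_2 = (a_2 − i·b_2)/2 = -2 - 3·i·π^2/2 + 9·i/4.

Final answer: -2 - 3·i·π^2/2 + 9·i/4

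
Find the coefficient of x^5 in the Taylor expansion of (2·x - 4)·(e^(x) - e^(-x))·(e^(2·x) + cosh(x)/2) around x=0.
Expand to order 5: (2·x - 4)·(e^(x) - e^(-x))·(e^(2·x) + cosh(x)/2) = -29·x^5/15 - 10·x^4/3 - 12·x^3 - 10·x^2 - 12·x + O(x^6).
The coefficient of x^5 is -29/15.

Final answer: -29/15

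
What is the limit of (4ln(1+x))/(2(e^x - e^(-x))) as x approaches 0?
Both numerator and denominator → 0 as x → 0; this is a 0/0 indeterminate form.
Expand each to leading order near x = 0: numerator ~ 4·x, denominator ~ 4·x.
The limit of the ratio is 1.

Final answer: 1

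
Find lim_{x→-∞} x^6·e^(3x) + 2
The product is a 0·∞ indeterminate form at x → -∞.
Rewrite the product as x^6 / e^(-3x) (an ∞/∞ form) and apply L'Hôpital, or use the standard hierarchy e^(3|x|) ≫ |x^6| as x → -∞.
The indeterminate product → 0, so the limit = 2.

Final answer: 2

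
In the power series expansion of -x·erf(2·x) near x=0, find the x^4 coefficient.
Expand to order 4: -x·erf(2·x) = 16·x^4/(3·√(π)) - 4·x^2/√(π) + O(x^5).
The coefficient of x^4 is 16/(3·√(π)).

Final answer: 16/(3·√(π))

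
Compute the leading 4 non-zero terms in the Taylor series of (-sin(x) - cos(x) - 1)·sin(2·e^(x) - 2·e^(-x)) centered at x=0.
32·x^4/3 + 22·x^3 - 4·x^2 - 8·x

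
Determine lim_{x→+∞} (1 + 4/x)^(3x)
As x → +∞: write (1 + 4/x)^(3x) = ((1 + 4/x)^x)^3 → (e^4)^3 = e^12.
Limit = e^(12).

Final answer: e^(12)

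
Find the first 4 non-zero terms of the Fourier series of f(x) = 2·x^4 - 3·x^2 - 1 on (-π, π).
(108 - 16·π^2)·cos(x) + (-9 + 4·π^2)·cos(2·x) + (68/27 - 16·π^2/9)·cos(3·x) - π^2 - 1 + 2·π^4/5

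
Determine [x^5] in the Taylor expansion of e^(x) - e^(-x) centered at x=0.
Expand to order 5: e^(x) - e^(-x) = x^5/60 + x^3/3 + 2·x + O(x^6).
The coefficient of x^5 is 1/60.

Final answer: 1/60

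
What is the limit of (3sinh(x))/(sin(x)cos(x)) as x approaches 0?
Both numerator and denominator → 0 as x → 0; this is a 0/0 indeterminate form.
Expand each to leading order near x = 0: numerator ~ 3·x, denominator ~ x.
The limit of the ratio is 3.

Final answer: 3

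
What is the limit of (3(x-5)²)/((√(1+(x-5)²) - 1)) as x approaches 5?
Both numerator and denominator → 0 as x → 5; this is a 0/0 indeterminate form.
Expand each to leading order near x = 5: numerator ~ 3·(x - 5)^2, denominator ~ (x - 5)^2/2.
The limit of the ratio is 6.

Final answer: 6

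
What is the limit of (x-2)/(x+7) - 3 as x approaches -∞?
Evaluate the dominant behaviour as x → -∞; each term tends to a finite value or vanishes.
Limit = -2.

Final answer: -2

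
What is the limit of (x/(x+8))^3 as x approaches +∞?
As x → +∞: x/(x+8) = 1/(1 + 8/x) → 1, and the 3rd power of a limit-1 base also → 1.
Limit = 1.

Final answer: 1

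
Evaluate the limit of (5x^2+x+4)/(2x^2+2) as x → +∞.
This is an ∞/∞ indeterminate form as x → +∞.
Divide numerator and denominator by x^2 and let the lower-order terms vanish; the leading terms give 5/2.
Limit = 5/2.

Final answer: 5/2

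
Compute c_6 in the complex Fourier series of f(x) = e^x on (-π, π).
Compute the real Fourier coefficients first: a_6 = (-1 + e^(2·π))·e^(-π)/(37·π), b_6 = (6 - 6·e^(2·π))·e^(-π)/(37·π).
Then c_6 = (a_6 − i·b_6)/2 = -e^(-π)/(74·π) + e^(π)/(74·π) - 3·i·e^(-π)/(37·π) + 3·i·e^(π)/(37·π).

Final answer: -e^(-π)/(74·π) + e^(π)/(74·π) - 3·i·e^(-π)/(37·π) + 3·i·e^(π)/(37·π)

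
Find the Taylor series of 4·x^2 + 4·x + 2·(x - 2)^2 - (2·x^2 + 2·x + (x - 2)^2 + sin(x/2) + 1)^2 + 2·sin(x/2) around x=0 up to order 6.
x^6/2880 + 59·x^5/480 - 145·x^4/16 + 55·x^3/6 - 105·x^2/4 + 12·x - 17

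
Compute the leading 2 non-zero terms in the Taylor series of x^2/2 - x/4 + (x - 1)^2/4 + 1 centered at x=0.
5/4 - 3·x/4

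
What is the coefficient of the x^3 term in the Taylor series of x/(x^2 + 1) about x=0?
Expand to order 3: x/(x^2 + 1) = -x^3 + x + O(x^4).
The coefficient of x^3 is -1.

Final answer: -1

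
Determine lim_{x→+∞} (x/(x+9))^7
As x → +∞: x/(x+9) = 1/(1 + 9/x) → 1, and the 7th power of a limit-1 base also → 1.
Limit = 1.

Final answer: 1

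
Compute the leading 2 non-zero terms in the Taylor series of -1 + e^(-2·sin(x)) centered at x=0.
2·x^2 - 2·x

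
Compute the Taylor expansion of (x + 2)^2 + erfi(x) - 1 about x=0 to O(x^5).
2·x^3/(3·√(π)) + x^2 + x·(2/√(π) + 4) + 3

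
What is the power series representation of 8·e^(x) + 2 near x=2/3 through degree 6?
2 + 8·e^(2/3) + 8·e^(2/3)·(x - 2/3) + 4·e^(2/3)·(x - 2/3)^2 + 4·e^(2/3)·(x - 2/3)^3/3 + e^(2/3)·(x - 2/3)^4/3 + e^(2/3)·(x - 2/3)^5/15 + e^(2/3)·(x - 2/3)^6/90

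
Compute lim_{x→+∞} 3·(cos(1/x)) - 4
Evaluate the dominant behaviour as x → +∞; each term tends to a finite value or vanishes.
Limit = -1.

Final answer: -1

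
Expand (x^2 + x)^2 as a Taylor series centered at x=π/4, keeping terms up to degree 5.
π^4/256 + π^2/16 + π^3/32 + (π/2 + π^3/16 + 3·π^2/8)·(x - π/4) + (1 + 3·π^2/8 + 3·π/2)·(x - π/4)^2 + (2 + π)·(x - π/4)^3 + (x - π/4)^4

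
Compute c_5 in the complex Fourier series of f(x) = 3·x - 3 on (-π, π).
Compute the real Fourier coefficients first: a_5 = 0, b_5 = 6/5.
Then c_5 = (a_5 − i·b_5)/2 = -3·i/5.

Final answer: -3·i/5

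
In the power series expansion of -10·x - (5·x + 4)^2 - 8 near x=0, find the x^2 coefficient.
Expand to order 2: -10·x - (5·x + 4)^2 - 8 = -25·x^2 - 50·x - 24 + O(x^3).
The coefficient of x^2 is -25.

Final answer: -25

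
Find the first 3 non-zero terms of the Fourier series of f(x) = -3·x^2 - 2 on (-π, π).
12·cos(x) - 3·cos(2·x) - π^2 - 2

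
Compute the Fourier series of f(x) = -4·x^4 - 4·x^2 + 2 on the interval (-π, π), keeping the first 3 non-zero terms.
(-176 + 32·π^2)·cos(x) + (8 - 8·π^2)·cos(2·x) - 4·π^4/5 - 4·π^2/3 + 2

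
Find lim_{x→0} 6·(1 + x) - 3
Direct substitution at x = 0 gives 3.

Final answer: 3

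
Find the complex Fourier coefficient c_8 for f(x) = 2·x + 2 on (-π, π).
Compute the real Fourier coefficients first: a_8 = 0, b_8 = -1/2.
Then c_8 = (a_8 − i·b_8)/2 = i/4.

Final answer: i/4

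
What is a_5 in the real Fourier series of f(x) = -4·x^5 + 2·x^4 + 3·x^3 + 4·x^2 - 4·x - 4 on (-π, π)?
a_5 = (1/π) ∫_{-π}^{π} f(x)·cos(5x) dx.
Evaluate the integral (use parity and integration by parts as needed): a_5 = -16·π^2/25 - 304/625.

Final answer: -16·π^2/25 - 304/625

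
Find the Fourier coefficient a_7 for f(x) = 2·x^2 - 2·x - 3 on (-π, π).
a_7 = (1/π) ∫_{-π}^{π} f(x)·cos(7x) dx.
Evaluate the integral (use parity and integration by parts as needed): a_7 = -8/49.

Final answer: -8/49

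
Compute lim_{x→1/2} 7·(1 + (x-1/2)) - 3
Direct substitution at x = 1/2 gives 4.

Final answer: 4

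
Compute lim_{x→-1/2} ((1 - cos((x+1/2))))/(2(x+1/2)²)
Both numerator and denominator → 0 as x → -1/2; this is a 0/0 indeterminate form.
Expand each to leading order near x = -1/2: numerator ~ (x + 1/2)^2/2, denominator ~ 2·(x + 1/2)^2.
The limit of the ratio is 1/4.

Final answer: 1/4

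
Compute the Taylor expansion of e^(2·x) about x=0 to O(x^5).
2·x^4/3 + 4·x^3/3 + 2·x^2 + 2·x + 1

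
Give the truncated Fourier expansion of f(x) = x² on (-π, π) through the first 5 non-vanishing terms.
-4·cos(x) + cos(2·x) - 4·cos(3·x)/9 + cos(4·x)/4 + π^2/3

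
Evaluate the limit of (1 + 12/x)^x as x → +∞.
As x → +∞: this is the defining limit (1 + 12/x)^x → e^12.
Limit = e^(12).

Final answer: e^(12)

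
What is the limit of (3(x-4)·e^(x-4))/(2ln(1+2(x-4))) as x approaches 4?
Both numerator and denominator → 0 as x → 4; this is a 0/0 indeterminate form.
Expand each to leading order near x = 4: numerator ~ 3·(x - 4), denominator ~ 4·(x - 4).
The limit of the ratio is 3/4.

Final answer: 3/4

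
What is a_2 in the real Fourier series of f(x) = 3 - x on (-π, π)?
a_2 = (1/π) ∫_{-π}^{π} f(x)·cos(2x) dx.
Evaluate the integral (use parity and integration by parts as needed): a_2 = 0.

Final answer: 0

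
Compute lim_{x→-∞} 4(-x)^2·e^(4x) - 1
The product is a 0·∞ indeterminate form at x → -∞.
Rewrite the product as 4(-x)^2 / e^(-4x) (an ∞/∞ form) and apply L'Hôpital, or use the standard hierarchy e^(4|x|) ≫ |(-x)^2| as x → -∞.
The indeterminate product → 0, so the limit = -1.

Final answer: -1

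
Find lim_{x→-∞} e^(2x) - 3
Evaluate the dominant behaviour as x → -∞; each term tends to a finite value or vanishes.
Limit = -3.

Final answer: -3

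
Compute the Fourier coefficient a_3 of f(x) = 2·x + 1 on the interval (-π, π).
a_3 = (1/π) ∫_{-π}^{π} f(x)·cos(3x) dx.
Evaluate the integral (use parity and integration by parts as needed): a_3 = 0.

Final answer: 0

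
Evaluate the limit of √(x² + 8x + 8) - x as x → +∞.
This is an ∞ − ∞ indeterminate form.
Multiply and divide by the conjugate √(x²+8x + 8) + x; the x² terms cancel, leaving (8x + 8)/(√(x²+8x + 8)+x) → 8/2 = 4.
Limit = 4.

Final answer: 4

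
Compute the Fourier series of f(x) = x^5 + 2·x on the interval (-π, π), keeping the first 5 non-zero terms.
(-40·π^2 + 2·π^4 + 244)·sin(x) + (-π^4 - 19/2 + 5·π^2)·sin(2·x) + (-40·π^2/27 + 188/81 + 2·π^4/3)·sin(3·x) + (-π^4/2 - 79/64 + 5·π^2/8)·sin(4·x) + (-8·π^2/25 + 548/625 + 2·π^4/5)·sin(5·x)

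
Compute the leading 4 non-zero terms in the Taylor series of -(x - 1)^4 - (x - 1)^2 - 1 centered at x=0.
4·x^3 - 7·x^2 + 6·x - 3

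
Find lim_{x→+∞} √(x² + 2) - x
This is an ∞ − ∞ indeterminate form.
Multiply and divide by the conjugate √(x²+2) + x; the x² terms cancel, leaving 2/(√(x²+2)+x) → 0.
Limit = 0.

Final answer: 0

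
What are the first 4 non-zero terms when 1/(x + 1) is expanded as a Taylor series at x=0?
-x^3 + x^2 - x + 1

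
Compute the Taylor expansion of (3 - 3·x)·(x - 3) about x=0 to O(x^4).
-3·x^2 + 12·x - 9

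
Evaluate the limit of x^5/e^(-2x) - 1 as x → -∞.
The quotient is an ∞/∞ indeterminate form as x → -∞.
Compare growth rates of the dominant terms (exponentials ≫ polynomials ≫ logarithms), or apply L'Hôpital's rule; the quotient → 0.
Adding the constant: 0 - 1 = -1. Limit = -1.

Final answer: -1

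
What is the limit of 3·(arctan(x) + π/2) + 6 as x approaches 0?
Direct substitution at x = 0 gives 3·π/2 + 6.

Final answer: 3·π/2 + 6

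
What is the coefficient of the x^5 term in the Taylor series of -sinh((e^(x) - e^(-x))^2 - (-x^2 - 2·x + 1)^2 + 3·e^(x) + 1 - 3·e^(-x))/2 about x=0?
-42203/120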